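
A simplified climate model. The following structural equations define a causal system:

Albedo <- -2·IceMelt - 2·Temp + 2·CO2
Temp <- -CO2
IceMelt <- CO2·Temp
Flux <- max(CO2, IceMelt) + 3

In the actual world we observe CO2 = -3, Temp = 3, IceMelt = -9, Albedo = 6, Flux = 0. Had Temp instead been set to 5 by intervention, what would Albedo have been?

Under do(Temp=5), the mechanism Temp <- -CO2 is discarded; Temp is fixed at 5.
IceMelt = CO2·Temp  [with CO2=-3, Temp=5]  = -15
Albedo = -2·IceMelt - 2·Temp + 2·CO2  [with IceMelt=-15, Temp=5, CO2=-3]  = 14

14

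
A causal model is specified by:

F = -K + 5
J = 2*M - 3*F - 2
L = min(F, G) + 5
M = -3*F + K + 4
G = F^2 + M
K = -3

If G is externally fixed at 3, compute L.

Under do(G=3), the mechanism G = F^2 + M is discarded; G is fixed at 3.
F = -K + 5  [with K=-3]  = 8
L = min(F, G) + 5  [with F=8, G=3]  = 8

8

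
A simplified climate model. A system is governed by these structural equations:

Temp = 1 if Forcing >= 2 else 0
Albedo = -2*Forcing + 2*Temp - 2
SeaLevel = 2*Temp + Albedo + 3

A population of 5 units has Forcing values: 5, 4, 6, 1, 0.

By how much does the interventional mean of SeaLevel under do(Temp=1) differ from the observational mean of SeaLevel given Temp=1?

3.6

The intervention sets Temp=1 in all 5 units regardless of Forcing. Recomputing SeaLevel per unit gives -5, -3, -7, 3, 5; average -1.4.
E[SeaLevel|Temp=1] averages over only the 3 units with Temp=1 (Forcing = 5, 4, 6): SeaLevel = -5, -3, -7, mean -5.
Difference = -1.4 − (-5) = 3.6.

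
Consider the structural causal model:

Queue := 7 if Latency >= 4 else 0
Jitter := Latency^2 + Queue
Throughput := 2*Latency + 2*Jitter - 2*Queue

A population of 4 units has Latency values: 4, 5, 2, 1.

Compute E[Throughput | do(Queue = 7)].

Under do(Queue=7), Queue's equation is replaced by Queue=7 for every unit. Per-unit Throughput: 40, 60, 12, 4. Mean = 29.

29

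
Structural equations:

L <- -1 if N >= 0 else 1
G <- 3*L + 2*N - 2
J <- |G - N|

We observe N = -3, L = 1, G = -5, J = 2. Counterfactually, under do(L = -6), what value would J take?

23

Under do(L=-6), the mechanism L <- -1 if N >= 0 else 1 is discarded; L is fixed at -6.
G = 3*L + 2*N - 2  [with L=-6, N=-3]  = -26
J = |G - N|  [with G=-26, N=-3]  = 23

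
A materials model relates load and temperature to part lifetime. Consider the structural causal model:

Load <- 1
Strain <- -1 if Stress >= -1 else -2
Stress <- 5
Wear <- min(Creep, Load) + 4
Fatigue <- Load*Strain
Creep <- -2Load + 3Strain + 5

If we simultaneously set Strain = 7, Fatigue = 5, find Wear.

The joint intervention fixes Strain = 7, Fatigue = 5, removing each variable's own equation.
Creep = -2Load + 3Strain + 5  [with Load=1, Strain=7]  = 24
Wear = min(Creep, Load) + 4  [with Creep=24, Load=1]  = 5

5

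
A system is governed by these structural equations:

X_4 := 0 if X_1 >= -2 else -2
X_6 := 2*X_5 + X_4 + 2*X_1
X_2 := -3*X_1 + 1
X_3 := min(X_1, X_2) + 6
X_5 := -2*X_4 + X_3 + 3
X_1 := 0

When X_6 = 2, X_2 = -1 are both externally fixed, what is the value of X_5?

8

The joint intervention fixes X_6 = 2, X_2 = -1, removing each variable's own equation.
X_3 = min(X_1, X_2) + 6  [with X_1=0, X_2=-1]  = 5
X_4 = 0 if X_1 >= -2 else -2  [with X_1=0]  = 0
X_5 = -2*X_4 + X_3 + 3  [with X_4=0, X_3=5]  = 8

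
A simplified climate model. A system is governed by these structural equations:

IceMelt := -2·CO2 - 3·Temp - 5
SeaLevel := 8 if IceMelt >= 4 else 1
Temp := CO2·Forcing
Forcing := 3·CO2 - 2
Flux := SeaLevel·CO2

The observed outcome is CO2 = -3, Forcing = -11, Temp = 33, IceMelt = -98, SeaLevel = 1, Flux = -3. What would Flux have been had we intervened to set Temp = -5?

-24

The intervention breaks the incoming arrows to Temp: Temp := CO2·Forcing no longer applies, and Temp = -5.
IceMelt = -2·CO2 - 3·Temp - 5  [with CO2=-3, Temp=-5]  = 16
SeaLevel = 8 if IceMelt >= 4 else 1  [with IceMelt=16]  = 8
Flux = SeaLevel·CO2  [with SeaLevel=8, CO2=-3]  = -24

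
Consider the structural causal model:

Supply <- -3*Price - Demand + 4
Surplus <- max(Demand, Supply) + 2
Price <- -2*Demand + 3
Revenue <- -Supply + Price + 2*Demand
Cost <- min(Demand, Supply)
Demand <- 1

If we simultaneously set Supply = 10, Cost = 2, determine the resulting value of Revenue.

-7

Setting Supply = 10, Cost = 2 by intervention discards those variables' equations.
Price = -2*Demand + 3  [with Demand=1]  = 1
Revenue = -Supply + Price + 2*Demand  [with Supply=10, Price=1, Demand=1]  = -7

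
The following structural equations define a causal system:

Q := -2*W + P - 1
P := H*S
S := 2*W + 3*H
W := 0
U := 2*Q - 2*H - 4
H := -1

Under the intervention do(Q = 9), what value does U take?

16

The intervention breaks the incoming arrows to Q: Q := -2*W + P - 1 no longer applies, and Q = 9.
U = 2*Q - 2*H - 4  [with Q=9, H=-1]  = 16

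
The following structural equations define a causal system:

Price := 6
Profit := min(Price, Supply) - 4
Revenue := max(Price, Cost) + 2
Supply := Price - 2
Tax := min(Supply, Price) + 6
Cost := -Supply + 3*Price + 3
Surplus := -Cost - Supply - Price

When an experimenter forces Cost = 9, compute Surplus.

The intervention breaks the incoming arrows to Cost: Cost := -Supply + 3*Price + 3 no longer applies, and Cost = 9.
Supply = Price - 2  [with Price=6]  = 4
Surplus = -Cost - Supply - Price  [with Cost=9, Supply=4, Price=6]  = -19

-19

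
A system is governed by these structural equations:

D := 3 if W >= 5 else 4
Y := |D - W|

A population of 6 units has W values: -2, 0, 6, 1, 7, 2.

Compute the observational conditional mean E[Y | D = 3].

3.5

Conditioning on D=3 selects the 2 unit(s) with W ∈ {6, 7}. Their Y values: 3, 4. Mean = 3.5.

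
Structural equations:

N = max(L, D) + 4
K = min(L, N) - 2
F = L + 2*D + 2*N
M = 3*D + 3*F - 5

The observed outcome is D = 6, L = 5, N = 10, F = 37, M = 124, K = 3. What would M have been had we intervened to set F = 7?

Intervening sets F = 7 and removes its equation (F = L + 2*D + 2*N).
M = 3*D + 3*F - 5  [with D=6, F=7]  = 34

34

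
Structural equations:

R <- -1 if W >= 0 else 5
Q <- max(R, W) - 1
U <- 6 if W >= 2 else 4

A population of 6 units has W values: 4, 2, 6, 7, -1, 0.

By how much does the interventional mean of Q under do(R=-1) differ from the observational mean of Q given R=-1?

-0.8

Under do(R=-1), R's equation is replaced by R=-1 for every unit. Per-unit Q: 3, 1, 5, 6, -2, -1. Mean = 2.
Observing R=-1 restricts to units where R's equation naturally yields -1: W ∈ {4, 2, 6, 7, 0}. In that subpopulation Q = 3, 1, 5, 6, -1, mean 2.8.
Difference = 2 − 2.8 = -0.8.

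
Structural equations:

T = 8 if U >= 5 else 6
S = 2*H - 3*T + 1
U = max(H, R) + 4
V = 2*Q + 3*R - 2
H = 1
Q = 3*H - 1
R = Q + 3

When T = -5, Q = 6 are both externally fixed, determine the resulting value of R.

9

The joint intervention fixes T = -5, Q = 6, removing each variable's own equation.
R = Q + 3  [with Q=6]  = 9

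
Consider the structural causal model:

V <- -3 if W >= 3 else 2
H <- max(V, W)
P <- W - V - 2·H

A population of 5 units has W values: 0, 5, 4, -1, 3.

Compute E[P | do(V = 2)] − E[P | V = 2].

Under do(V=2), V's equation is replaced by V=2 for every unit. Per-unit P: -6, -7, -6, -7, -5. Mean = -6.2.
E[P|V=2] averages over only the 2 units with V=2 (W = 0, -1): P = -6, -7, mean -6.5.
Difference = -6.2 − (-6.5) = 0.3.

0.3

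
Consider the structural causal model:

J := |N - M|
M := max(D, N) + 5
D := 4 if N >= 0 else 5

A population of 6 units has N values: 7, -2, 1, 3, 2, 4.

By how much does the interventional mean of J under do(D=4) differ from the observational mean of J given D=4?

Every unit gets D=4 under the intervention. J values become 5, 11, 8, 6, 7, 5; E[J|do(D=4)] = 7.
Observing D=4 restricts to units where D's equation naturally yields 4: N ∈ {7, 1, 3, 2, 4}. In that subpopulation J = 5, 8, 6, 7, 5, mean 6.2.
Difference = 7 − 6.2 = 0.8.

0.8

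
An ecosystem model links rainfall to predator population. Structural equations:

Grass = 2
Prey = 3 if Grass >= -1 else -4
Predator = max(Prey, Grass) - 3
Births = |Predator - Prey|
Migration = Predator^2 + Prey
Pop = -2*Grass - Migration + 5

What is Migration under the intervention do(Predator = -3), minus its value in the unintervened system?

do(Predator=-3) replaces the equation Predator = max(Prey, Grass) - 3 with the constant Predator = -3.
Prey = 3 if Grass >= -1 else -4  [with Grass=2]  = 3
Migration = Predator^2 + Prey  [with Predator=-3, Prey=3]  = 12
Without intervention: Prey = 3 if Grass >= -1 else -4  [with Grass=2]  = 3; Predator = max(Prey, Grass) - 3  [with Prey=3, Grass=2]  = 0; Migration = Predator^2 + Prey  [with Predator=0, Prey=3]  = 3.
Change = 12 − 3 = 9.

9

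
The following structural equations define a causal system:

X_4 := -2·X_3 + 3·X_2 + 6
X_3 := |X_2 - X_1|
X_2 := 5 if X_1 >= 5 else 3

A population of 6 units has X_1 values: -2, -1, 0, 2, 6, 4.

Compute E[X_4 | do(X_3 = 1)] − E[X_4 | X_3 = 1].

-1

do(X_3=1) breaks X_3's dependence on X_1. With X_3=1 fixed, X_4 across the units is 13, 13, 13, 13, 19, 13, mean 14.
E[X_4|X_3=1] averages over only the 3 units with X_3=1 (X_1 = 2, 6, 4): X_4 = 13, 19, 13, mean 15.
Difference = 14 − 15 = -1.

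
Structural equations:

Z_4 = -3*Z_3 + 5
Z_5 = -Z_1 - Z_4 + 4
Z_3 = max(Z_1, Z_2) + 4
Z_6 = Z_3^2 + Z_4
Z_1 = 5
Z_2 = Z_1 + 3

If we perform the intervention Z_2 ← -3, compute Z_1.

Under do(Z_2=-3), the mechanism Z_2 = Z_1 + 3 is discarded; Z_2 is fixed at -3.
Z_1 is not downstream of the intervention, so its value is determined by the original equations.

5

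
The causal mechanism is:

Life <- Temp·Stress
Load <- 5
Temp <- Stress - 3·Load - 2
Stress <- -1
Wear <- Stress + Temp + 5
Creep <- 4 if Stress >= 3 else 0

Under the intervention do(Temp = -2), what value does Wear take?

do(Temp=-2) replaces the equation Temp <- Stress - 3·Load - 2 with the constant Temp = -2.
Wear = Stress + Temp + 5  [with Stress=-1, Temp=-2]  = 2

2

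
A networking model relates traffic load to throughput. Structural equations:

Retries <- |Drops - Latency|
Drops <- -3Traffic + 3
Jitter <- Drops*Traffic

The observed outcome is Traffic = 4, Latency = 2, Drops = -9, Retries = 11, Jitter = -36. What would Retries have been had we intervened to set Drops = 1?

The intervention breaks the incoming arrows to Drops: Drops <- -3Traffic + 3 no longer applies, and Drops = 1.
Retries = |Drops - Latency|  [with Drops=1, Latency=2]  = 1

1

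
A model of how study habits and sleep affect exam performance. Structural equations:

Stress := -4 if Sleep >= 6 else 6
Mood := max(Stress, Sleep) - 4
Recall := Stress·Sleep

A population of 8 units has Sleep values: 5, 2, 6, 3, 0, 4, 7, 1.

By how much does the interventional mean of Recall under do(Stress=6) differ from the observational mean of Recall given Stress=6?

The intervention sets Stress=6 in all 8 units regardless of Sleep. Recomputing Recall per unit gives 30, 12, 36, 18, 0, 24, 42, 6; average 21.
E[Recall|Stress=6] averages over only the 6 units with Stress=6 (Sleep = 5, 2, 3, 0, 4, 1): Recall = 30, 12, 18, 0, 24, 6, mean 15.
Difference = 21 − 15 = 6.

6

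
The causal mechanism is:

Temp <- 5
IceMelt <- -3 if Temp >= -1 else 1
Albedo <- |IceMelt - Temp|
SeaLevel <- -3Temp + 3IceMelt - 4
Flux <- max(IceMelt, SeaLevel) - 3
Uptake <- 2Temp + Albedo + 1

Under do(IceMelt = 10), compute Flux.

8

do(IceMelt=10) replaces the equation IceMelt <- -3 if Temp >= -1 else 1 with the constant IceMelt = 10.
SeaLevel = -3Temp + 3IceMelt - 4  [with Temp=5, IceMelt=10]  = 11
Flux = max(IceMelt, SeaLevel) - 3  [with IceMelt=10, SeaLevel=11]  = 8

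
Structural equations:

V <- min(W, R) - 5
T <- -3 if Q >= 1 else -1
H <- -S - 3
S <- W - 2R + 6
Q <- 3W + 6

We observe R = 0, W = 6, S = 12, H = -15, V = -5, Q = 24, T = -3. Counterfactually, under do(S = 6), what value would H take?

-9

The intervention breaks the incoming arrows to S: S <- W - 2R + 6 no longer applies, and S = 6.
H = -S - 3  [with S=6]  = -9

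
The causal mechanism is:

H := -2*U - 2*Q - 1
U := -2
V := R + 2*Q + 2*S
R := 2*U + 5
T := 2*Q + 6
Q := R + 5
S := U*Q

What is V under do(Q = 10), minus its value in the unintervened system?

do(Q=10) replaces the equation Q := R + 5 with the constant Q = 10.
R = 2*U + 5  [with U=-2]  = 1
S = U*Q  [with U=-2, Q=10]  = -20
V = R + 2*Q + 2*S  [with R=1, Q=10, S=-20]  = -19
Without intervention: R = 2*U + 5  [with U=-2]  = 1; Q = R + 5  [with R=1]  = 6; S = U*Q  [with U=-2, Q=6]  = -12; V = R + 2*Q + 2*S  [with R=1, Q=6, S=-12]  = -11.
Change = -19 − (-11) = -8.

-8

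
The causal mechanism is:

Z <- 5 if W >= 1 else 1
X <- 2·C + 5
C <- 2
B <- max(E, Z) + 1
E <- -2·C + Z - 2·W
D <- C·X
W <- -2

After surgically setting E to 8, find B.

Under do(E=8), the mechanism E <- -2·C + Z - 2·W is discarded; E is fixed at 8.
Z = 5 if W >= 1 else 1  [with W=-2]  = 1
B = max(E, Z) + 1  [with E=8, Z=1]  = 9

9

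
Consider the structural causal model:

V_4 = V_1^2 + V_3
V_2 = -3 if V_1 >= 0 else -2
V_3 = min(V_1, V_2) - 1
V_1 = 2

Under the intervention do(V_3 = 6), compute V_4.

10

The intervention breaks the incoming arrows to V_3: V_3 = min(V_1, V_2) - 1 no longer applies, and V_3 = 6.
V_4 = V_1^2 + V_3  [with V_1=2, V_3=6]  = 10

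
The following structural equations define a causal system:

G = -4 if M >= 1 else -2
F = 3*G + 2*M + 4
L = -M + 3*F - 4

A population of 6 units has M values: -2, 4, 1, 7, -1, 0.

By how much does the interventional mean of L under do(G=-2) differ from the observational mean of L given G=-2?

Every unit gets G=-2 under the intervention. L values become -20, 10, -5, 25, -15, -10; E[L|do(G=-2)] = -2.5.
Observing G=-2 restricts to units where G's equation naturally yields -2: M ∈ {-2, -1, 0}. In that subpopulation L = -20, -15, -10, mean -15.
Difference = -2.5 − (-15) = 12.5.

12.5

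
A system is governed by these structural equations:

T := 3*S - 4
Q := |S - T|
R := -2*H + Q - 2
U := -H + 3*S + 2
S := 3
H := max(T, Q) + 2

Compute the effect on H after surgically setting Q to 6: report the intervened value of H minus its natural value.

The intervention breaks the incoming arrows to Q: Q := |S - T| no longer applies, and Q = 6.
T = 3*S - 4  [with S=3]  = 5
H = max(T, Q) + 2  [with T=5, Q=6]  = 8
Without intervention: T = 3*S - 4  [with S=3]  = 5; Q = |S - T|  [with S=3, T=5]  = 2; H = max(T, Q) + 2  [with T=5, Q=2]  = 7.
Change = 8 − 7 = 1.

1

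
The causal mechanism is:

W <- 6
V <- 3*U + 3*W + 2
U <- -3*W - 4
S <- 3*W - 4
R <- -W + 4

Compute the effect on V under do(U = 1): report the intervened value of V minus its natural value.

69

Under do(U=1), the mechanism U <- -3*W - 4 is discarded; U is fixed at 1.
V = 3*U + 3*W + 2  [with U=1, W=6]  = 23
Without intervention: U = -3*W - 4  [with W=6]  = -22; V = 3*U + 3*W + 2  [with U=-22, W=6]  = -46.
Change = 23 − (-46) = 69.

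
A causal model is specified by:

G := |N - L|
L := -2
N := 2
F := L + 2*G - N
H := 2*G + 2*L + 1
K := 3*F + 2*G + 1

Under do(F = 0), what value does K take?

Under do(F=0), the mechanism F := L + 2*G - N is discarded; F is fixed at 0.
G = |N - L|  [with N=2, L=-2]  = 4
K = 3*F + 2*G + 1  [with F=0, G=4]  = 9

9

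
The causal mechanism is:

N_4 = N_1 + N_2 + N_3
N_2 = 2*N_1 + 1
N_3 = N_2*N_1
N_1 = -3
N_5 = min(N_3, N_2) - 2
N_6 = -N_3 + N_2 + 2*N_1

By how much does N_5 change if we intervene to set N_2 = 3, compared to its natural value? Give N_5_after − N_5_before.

-4

do(N_2=3) replaces the equation N_2 = 2*N_1 + 1 with the constant N_2 = 3.
N_3 = N_2*N_1  [with N_2=3, N_1=-3]  = -9
N_5 = min(N_3, N_2) - 2  [with N_3=-9, N_2=3]  = -11
Without intervention: N_2 = 2*N_1 + 1  [with N_1=-3]  = -5; N_3 = N_2*N_1  [with N_2=-5, N_1=-3]  = 15; N_5 = min(N_3, N_2) - 2  [with N_3=15, N_2=-5]  = -7.
Change = -11 − (-7) = -4.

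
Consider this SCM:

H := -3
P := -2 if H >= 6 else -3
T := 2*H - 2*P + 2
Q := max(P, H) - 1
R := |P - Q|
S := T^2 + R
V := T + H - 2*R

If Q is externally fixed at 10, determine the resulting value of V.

The intervention breaks the incoming arrows to Q: Q := max(P, H) - 1 no longer applies, and Q = 10.
P = -2 if H >= 6 else -3  [with H=-3]  = -3
T = 2*H - 2*P + 2  [with H=-3, P=-3]  = 2
R = |P - Q|  [with P=-3, Q=10]  = 13
V = T + H - 2*R  [with T=2, H=-3, R=13]  = -27

-27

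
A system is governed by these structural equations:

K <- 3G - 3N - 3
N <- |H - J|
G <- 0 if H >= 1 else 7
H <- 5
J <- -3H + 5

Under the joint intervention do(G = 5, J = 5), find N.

0

Setting G = 5, J = 5 by intervention discards those variables' equations.
N = |H - J|  [with H=5, J=5]  = 0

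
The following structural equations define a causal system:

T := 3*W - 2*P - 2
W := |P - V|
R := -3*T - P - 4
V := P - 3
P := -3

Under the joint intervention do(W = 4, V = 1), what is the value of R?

Setting W = 4, V = 1 by intervention discards those variables' equations.
T = 3*W - 2*P - 2  [with W=4, P=-3]  = 16
R = -3*T - P - 4  [with T=16, P=-3]  = -49

-49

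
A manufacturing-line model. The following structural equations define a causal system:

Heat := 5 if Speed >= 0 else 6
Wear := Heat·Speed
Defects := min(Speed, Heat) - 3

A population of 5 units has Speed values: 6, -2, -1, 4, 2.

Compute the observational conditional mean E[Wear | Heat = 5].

Observing Heat=5 restricts to units where Heat's equation naturally yields 5: Speed ∈ {6, 4, 2}. In that subpopulation Wear = 30, 20, 10, mean 20.

20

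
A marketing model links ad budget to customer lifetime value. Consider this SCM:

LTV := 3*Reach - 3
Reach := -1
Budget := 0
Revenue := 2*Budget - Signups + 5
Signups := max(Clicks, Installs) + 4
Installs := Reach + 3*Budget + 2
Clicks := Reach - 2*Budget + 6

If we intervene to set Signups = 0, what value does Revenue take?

5

The intervention breaks the incoming arrows to Signups: Signups := max(Clicks, Installs) + 4 no longer applies, and Signups = 0.
Revenue = 2*Budget - Signups + 5  [with Budget=0, Signups=0]  = 5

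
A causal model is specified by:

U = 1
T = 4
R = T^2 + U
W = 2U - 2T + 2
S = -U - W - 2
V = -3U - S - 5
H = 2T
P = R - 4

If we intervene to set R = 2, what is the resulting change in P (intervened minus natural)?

-15

The intervention breaks the incoming arrows to R: R = T^2 + U no longer applies, and R = 2.
P = R - 4  [with R=2]  = -2
Without intervention: R = T^2 + U  [with T=4, U=1]  = 17; P = R - 4  [with R=17]  = 13.
Change = -2 − 13 = -15.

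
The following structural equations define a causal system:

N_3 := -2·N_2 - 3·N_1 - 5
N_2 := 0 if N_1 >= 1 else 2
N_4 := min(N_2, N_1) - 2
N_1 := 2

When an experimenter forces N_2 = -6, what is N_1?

2

Under do(N_2=-6), the mechanism N_2 := 0 if N_1 >= 1 else 2 is discarded; N_2 is fixed at -6.
N_1 is not downstream of the intervention, so its value is determined by the original equations.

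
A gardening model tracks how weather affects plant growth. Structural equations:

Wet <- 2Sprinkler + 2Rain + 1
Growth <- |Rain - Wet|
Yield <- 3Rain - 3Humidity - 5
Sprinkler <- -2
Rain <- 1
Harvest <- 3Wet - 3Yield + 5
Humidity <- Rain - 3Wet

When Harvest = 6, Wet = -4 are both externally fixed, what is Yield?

Setting Harvest = 6, Wet = -4 by intervention discards those variables' equations.
Humidity = Rain - 3Wet  [with Rain=1, Wet=-4]  = 13
Yield = 3Rain - 3Humidity - 5  [with Rain=1, Humidity=13]  = -41

-41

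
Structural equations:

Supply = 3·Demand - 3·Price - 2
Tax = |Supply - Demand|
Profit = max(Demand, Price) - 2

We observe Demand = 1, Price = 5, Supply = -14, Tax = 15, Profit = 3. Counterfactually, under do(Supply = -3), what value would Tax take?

The intervention breaks the incoming arrows to Supply: Supply = 3·Demand - 3·Price - 2 no longer applies, and Supply = -3.
Tax = |Supply - Demand|  [with Supply=-3, Demand=1]  = 4

4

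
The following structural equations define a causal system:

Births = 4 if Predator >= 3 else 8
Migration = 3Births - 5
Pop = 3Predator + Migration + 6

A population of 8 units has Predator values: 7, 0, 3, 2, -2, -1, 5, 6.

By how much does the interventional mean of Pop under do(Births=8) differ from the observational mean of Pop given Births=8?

The intervention sets Births=8 in all 8 units regardless of Predator. Recomputing Pop per unit gives 46, 25, 34, 31, 19, 22, 40, 43; average 32.5.
Observing Births=8 restricts to units where Births's equation naturally yields 8: Predator ∈ {0, 2, -2, -1}. In that subpopulation Pop = 25, 31, 19, 22, mean 24.25.
Difference = 32.5 − 24.25 = 8.25.

8.25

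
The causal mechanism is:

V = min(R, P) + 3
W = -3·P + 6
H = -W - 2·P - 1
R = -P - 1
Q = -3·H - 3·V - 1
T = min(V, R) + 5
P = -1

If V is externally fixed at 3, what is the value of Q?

The intervention breaks the incoming arrows to V: V = min(R, P) + 3 no longer applies, and V = 3.
W = -3·P + 6  [with P=-1]  = 9
H = -W - 2·P - 1  [with W=9, P=-1]  = -8
Q = -3·H - 3·V - 1  [with H=-8, V=3]  = 14

14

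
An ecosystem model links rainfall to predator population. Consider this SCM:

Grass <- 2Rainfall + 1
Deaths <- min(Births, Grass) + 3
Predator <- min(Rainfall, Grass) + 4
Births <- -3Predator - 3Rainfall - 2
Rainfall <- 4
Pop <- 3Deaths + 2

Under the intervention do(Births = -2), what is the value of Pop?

Under do(Births=-2), the mechanism Births <- -3Predator - 3Rainfall - 2 is discarded; Births is fixed at -2.
Grass = 2Rainfall + 1  [with Rainfall=4]  = 9
Deaths = min(Births, Grass) + 3  [with Births=-2, Grass=9]  = 1
Pop = 3Deaths + 2  [with Deaths=1]  = 5

5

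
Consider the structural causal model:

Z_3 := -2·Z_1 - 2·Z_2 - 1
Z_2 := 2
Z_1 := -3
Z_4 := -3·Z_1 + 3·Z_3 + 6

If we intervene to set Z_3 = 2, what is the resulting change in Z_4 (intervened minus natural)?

3

The intervention breaks the incoming arrows to Z_3: Z_3 := -2·Z_1 - 2·Z_2 - 1 no longer applies, and Z_3 = 2.
Z_4 = -3·Z_1 + 3·Z_3 + 6  [with Z_1=-3, Z_3=2]  = 21
Without intervention: Z_3 = -2·Z_1 - 2·Z_2 - 1  [with Z_1=-3, Z_2=2]  = 1; Z_4 = -3·Z_1 + 3·Z_3 + 6  [with Z_1=-3, Z_3=1]  = 18.
Change = 21 − 18 = 3.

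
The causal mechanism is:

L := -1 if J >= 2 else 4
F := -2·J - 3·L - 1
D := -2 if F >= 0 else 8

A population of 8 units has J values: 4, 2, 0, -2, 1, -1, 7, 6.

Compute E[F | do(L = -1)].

-2.25

Under do(L=-1), L's equation is replaced by L=-1 for every unit. Per-unit F: -6, -2, 2, 6, 0, 4, -12, -10. Mean = -2.25.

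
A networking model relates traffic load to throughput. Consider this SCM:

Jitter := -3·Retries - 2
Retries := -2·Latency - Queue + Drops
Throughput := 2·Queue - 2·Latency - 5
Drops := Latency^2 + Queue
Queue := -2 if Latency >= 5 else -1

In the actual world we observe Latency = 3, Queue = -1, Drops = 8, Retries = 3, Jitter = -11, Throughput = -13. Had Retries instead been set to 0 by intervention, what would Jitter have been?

Intervening sets Retries = 0 and removes its equation (Retries := -2·Latency - Queue + Drops).
Jitter = -3·Retries - 2  [with Retries=0]  = -2

-2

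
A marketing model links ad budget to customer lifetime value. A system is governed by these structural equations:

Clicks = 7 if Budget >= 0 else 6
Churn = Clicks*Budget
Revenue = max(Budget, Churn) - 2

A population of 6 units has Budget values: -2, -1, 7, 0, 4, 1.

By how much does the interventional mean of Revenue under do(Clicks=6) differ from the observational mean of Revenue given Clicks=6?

Under do(Clicks=6), Clicks's equation is replaced by Clicks=6 for every unit. Per-unit Revenue: -4, -3, 40, -2, 22, 4. Mean = 9.5.
E[Revenue|Clicks=6] averages over only the 2 units with Clicks=6 (Budget = -2, -1): Revenue = -4, -3, mean -3.5.
Difference = 9.5 − (-3.5) = 13.

13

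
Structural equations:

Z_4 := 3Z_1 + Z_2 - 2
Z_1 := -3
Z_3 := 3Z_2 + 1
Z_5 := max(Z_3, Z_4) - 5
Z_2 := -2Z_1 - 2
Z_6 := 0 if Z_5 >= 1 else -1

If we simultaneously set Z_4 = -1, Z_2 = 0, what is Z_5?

-4

The joint intervention fixes Z_4 = -1, Z_2 = 0, removing each variable's own equation.
Z_3 = 3Z_2 + 1  [with Z_2=0]  = 1
Z_5 = max(Z_3, Z_4) - 5  [with Z_3=1, Z_4=-1]  = -4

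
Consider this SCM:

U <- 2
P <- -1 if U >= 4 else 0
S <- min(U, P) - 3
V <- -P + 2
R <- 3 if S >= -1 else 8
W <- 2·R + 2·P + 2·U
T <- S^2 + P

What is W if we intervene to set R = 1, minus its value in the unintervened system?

-14

The intervention breaks the incoming arrows to R: R <- 3 if S >= -1 else 8 no longer applies, and R = 1.
P = -1 if U >= 4 else 0  [with U=2]  = 0
W = 2·R + 2·P + 2·U  [with R=1, P=0, U=2]  = 6
Without intervention: P = -1 if U >= 4 else 0  [with U=2]  = 0; S = min(U, P) - 3  [with U=2, P=0]  = -3; R = 3 if S >= -1 else 8  [with S=-3]  = 8; W = 2·R + 2·P + 2·U  [with R=8, P=0, U=2]  = 20.
Change = 6 − 20 = -14.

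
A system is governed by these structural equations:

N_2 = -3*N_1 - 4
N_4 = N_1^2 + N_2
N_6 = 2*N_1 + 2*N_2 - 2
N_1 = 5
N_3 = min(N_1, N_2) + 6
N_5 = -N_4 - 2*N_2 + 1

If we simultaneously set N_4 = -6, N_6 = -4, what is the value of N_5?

45

Setting N_4 = -6, N_6 = -4 by intervention discards those variables' equations.
N_2 = -3*N_1 - 4  [with N_1=5]  = -19
N_5 = -N_4 - 2*N_2 + 1  [with N_4=-6, N_2=-19]  = 45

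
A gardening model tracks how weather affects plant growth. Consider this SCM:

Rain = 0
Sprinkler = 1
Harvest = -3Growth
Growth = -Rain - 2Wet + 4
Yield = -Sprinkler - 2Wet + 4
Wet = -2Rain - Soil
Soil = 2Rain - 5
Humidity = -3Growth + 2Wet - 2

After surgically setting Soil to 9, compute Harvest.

-66

The intervention breaks the incoming arrows to Soil: Soil = 2Rain - 5 no longer applies, and Soil = 9.
Wet = -2Rain - Soil  [with Rain=0, Soil=9]  = -9
Growth = -Rain - 2Wet + 4  [with Rain=0, Wet=-9]  = 22
Harvest = -3Growth  [with Growth=22]  = -66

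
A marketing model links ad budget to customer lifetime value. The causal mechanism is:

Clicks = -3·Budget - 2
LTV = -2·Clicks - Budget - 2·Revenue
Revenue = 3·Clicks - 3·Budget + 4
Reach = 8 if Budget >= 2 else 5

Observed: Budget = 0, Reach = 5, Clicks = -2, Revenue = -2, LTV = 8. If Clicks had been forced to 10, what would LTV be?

-88

do(Clicks=10) replaces the equation Clicks = -3·Budget - 2 with the constant Clicks = 10.
Revenue = 3·Clicks - 3·Budget + 4  [with Clicks=10, Budget=0]  = 34
LTV = -2·Clicks - Budget - 2·Revenue  [with Clicks=10, Budget=0, Revenue=34]  = -88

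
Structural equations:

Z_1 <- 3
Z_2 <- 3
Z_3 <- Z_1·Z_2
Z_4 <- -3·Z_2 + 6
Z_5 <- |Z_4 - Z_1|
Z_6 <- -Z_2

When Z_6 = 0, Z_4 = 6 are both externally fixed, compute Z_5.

Setting Z_6 = 0, Z_4 = 6 by intervention discards those variables' equations.
Z_5 = |Z_4 - Z_1|  [with Z_4=6, Z_1=3]  = 3

3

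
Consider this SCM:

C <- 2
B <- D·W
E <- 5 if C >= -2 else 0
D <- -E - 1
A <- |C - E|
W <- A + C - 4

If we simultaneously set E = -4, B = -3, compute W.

4

Setting E = -4, B = -3 by intervention discards those variables' equations.
A = |C - E|  [with C=2, E=-4]  = 6
W = A + C - 4  [with A=6, C=2]  = 4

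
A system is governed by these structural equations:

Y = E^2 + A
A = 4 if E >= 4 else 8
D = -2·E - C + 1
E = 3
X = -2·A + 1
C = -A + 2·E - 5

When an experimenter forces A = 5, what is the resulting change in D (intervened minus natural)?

do(A=5) replaces the equation A = 4 if E >= 4 else 8 with the constant A = 5.
C = -A + 2·E - 5  [with A=5, E=3]  = -4
D = -2·E - C + 1  [with E=3, C=-4]  = -1
Without intervention: A = 4 if E >= 4 else 8  [with E=3]  = 8; C = -A + 2·E - 5  [with A=8, E=3]  = -7; D = -2·E - C + 1  [with E=3, C=-7]  = 2.
Change = -1 − 2 = -3.

-3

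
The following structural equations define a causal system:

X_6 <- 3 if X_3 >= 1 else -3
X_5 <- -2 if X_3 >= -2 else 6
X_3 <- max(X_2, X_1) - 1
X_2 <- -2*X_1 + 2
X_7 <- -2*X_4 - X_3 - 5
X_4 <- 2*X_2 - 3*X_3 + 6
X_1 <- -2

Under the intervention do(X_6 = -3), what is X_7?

-16

Intervening sets X_6 = -3 and removes its equation (X_6 <- 3 if X_3 >= 1 else -3).
No directed path runs from X_6 to X_7, so X_7 keeps its natural value.
X_2 = -2*X_1 + 2  [with X_1=-2]  = 6
X_3 = max(X_2, X_1) - 1  [with X_2=6, X_1=-2]  = 5
X_4 = 2*X_2 - 3*X_3 + 6  [with X_2=6, X_3=5]  = 3
X_7 = -2*X_4 - X_3 - 5  [with X_4=3, X_3=5]  = -16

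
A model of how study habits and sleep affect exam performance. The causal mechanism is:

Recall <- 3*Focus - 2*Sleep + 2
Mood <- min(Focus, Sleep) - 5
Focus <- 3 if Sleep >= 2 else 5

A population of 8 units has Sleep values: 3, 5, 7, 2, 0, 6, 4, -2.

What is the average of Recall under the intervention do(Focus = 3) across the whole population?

4.75

do(Focus=3) breaks Focus's dependence on Sleep. With Focus=3 fixed, Recall across the units is 5, 1, -3, 7, 11, -1, 3, 15, mean 4.75.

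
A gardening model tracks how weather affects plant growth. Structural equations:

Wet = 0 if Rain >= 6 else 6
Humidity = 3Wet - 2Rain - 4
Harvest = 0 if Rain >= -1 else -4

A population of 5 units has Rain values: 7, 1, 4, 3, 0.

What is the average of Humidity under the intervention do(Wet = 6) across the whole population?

8

The intervention sets Wet=6 in all 5 units regardless of Rain. Recomputing Humidity per unit gives 0, 12, 6, 8, 14; average 8.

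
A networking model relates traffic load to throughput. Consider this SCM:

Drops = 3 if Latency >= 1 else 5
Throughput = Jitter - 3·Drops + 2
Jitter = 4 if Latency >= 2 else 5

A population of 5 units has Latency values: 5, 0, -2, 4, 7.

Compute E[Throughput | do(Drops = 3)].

-2.6

Every unit gets Drops=3 under the intervention. Throughput values become -3, -2, -2, -3, -3; E[Throughput|do(Drops=3)] = -2.6.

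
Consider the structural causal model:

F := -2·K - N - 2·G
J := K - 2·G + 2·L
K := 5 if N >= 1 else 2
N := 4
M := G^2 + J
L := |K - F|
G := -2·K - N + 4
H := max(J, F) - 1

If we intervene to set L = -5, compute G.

-10

do(L=-5) replaces the equation L := |K - F| with the constant L = -5.
G is not downstream of the intervention, so its value is determined by the original equations.
K = 5 if N >= 1 else 2  [with N=4]  = 5
G = -2·K - N + 4  [with K=5, N=4]  = -10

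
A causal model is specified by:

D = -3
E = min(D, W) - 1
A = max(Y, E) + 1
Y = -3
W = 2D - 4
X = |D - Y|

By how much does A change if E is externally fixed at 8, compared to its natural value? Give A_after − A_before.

The intervention breaks the incoming arrows to E: E = min(D, W) - 1 no longer applies, and E = 8.
A = max(Y, E) + 1  [with Y=-3, E=8]  = 9
Without intervention: W = 2D - 4  [with D=-3]  = -10; E = min(D, W) - 1  [with D=-3, W=-10]  = -11; A = max(Y, E) + 1  [with Y=-3, E=-11]  = -2.
Change = 9 − (-2) = 11.

11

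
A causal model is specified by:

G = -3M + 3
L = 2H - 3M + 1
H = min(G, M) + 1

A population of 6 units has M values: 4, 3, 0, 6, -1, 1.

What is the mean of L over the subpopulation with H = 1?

1.5

Observing H=1 restricts to units where H's equation naturally yields 1: M ∈ {0, 1}. In that subpopulation L = 3, 0, mean 1.5.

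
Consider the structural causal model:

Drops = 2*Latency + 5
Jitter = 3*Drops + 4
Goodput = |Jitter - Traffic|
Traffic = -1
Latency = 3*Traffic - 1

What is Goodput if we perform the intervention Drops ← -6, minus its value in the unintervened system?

do(Drops=-6) replaces the equation Drops = 2*Latency + 5 with the constant Drops = -6.
Jitter = 3*Drops + 4  [with Drops=-6]  = -14
Goodput = |Jitter - Traffic|  [with Jitter=-14, Traffic=-1]  = 13
Without intervention: Latency = 3*Traffic - 1  [with Traffic=-1]  = -4; Drops = 2*Latency + 5  [with Latency=-4]  = -3; Jitter = 3*Drops + 4  [with Drops=-3]  = -5; Goodput = |Jitter - Traffic|  [with Jitter=-5, Traffic=-1]  = 4.
Change = 13 − 4 = 9.

9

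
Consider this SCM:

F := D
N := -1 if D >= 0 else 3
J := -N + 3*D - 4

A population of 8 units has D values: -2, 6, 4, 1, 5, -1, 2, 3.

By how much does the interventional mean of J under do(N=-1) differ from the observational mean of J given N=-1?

Under do(N=-1), N's equation is replaced by N=-1 for every unit. Per-unit J: -9, 15, 9, 0, 12, -6, 3, 6. Mean = 3.75.
E[J|N=-1] averages over only the 6 units with N=-1 (D = 6, 4, 1, 5, 2, 3): J = 15, 9, 0, 12, 3, 6, mean 7.5.
Difference = 3.75 − 7.5 = -3.75.

-3.75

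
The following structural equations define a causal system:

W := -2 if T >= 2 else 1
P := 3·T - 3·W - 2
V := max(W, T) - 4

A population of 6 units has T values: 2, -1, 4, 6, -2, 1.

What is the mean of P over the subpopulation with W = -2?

16

Conditioning on W=-2 selects the 3 unit(s) with T ∈ {2, 4, 6}. Their P values: 10, 16, 22. Mean = 16.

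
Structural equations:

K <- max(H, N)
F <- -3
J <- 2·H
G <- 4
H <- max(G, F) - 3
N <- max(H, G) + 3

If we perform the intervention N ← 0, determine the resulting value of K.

1

Under do(N=0), the mechanism N <- max(H, G) + 3 is discarded; N is fixed at 0.
H = max(G, F) - 3  [with G=4, F=-3]  = 1
K = max(H, N)  [with H=1, N=0]  = 1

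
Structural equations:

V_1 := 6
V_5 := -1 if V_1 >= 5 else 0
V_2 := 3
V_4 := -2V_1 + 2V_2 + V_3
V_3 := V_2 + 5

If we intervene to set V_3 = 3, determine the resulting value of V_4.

The intervention breaks the incoming arrows to V_3: V_3 := V_2 + 5 no longer applies, and V_3 = 3.
V_4 = -2V_1 + 2V_2 + V_3  [with V_1=6, V_2=3, V_3=3]  = -3

-3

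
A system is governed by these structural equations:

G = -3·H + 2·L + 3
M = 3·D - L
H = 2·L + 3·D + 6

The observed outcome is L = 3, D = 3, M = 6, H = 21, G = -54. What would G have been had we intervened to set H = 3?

Intervening sets H = 3 and removes its equation (H = 2·L + 3·D + 6).
G = -3·H + 2·L + 3  [with H=3, L=3]  = 0

0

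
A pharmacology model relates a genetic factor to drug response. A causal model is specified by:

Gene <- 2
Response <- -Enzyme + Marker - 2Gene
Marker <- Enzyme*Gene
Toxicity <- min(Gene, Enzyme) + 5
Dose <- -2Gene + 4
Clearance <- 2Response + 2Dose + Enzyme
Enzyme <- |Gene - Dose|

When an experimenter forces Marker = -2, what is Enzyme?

Under do(Marker=-2), the mechanism Marker <- Enzyme*Gene is discarded; Marker is fixed at -2.
Since Enzyme is not a descendant of the intervened variable, it is unaffected.
Dose = -2Gene + 4  [with Gene=2]  = 0
Enzyme = |Gene - Dose|  [with Gene=2, Dose=0]  = 2

2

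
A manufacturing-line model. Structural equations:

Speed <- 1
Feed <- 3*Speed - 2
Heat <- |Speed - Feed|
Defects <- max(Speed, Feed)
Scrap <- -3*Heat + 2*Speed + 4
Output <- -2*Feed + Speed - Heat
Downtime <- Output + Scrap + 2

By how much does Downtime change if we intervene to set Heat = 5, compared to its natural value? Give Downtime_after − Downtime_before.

-20

The intervention breaks the incoming arrows to Heat: Heat <- |Speed - Feed| no longer applies, and Heat = 5.
Feed = 3*Speed - 2  [with Speed=1]  = 1
Scrap = -3*Heat + 2*Speed + 4  [with Heat=5, Speed=1]  = -9
Output = -2*Feed + Speed - Heat  [with Feed=1, Speed=1, Heat=5]  = -6
Downtime = Output + Scrap + 2  [with Output=-6, Scrap=-9]  = -13
Without intervention: Feed = 3*Speed - 2  [with Speed=1]  = 1; Heat = |Speed - Feed|  [with Speed=1, Feed=1]  = 0; Scrap = -3*Heat + 2*Speed + 4  [with Heat=0, Speed=1]  = 6; Output = -2*Feed + Speed - Heat  [with Feed=1, Speed=1, Heat=0]  = -1; Downtime = Output + Scrap + 2  [with Output=-1, Scrap=6]  = 7.
Change = -13 − 7 = -20.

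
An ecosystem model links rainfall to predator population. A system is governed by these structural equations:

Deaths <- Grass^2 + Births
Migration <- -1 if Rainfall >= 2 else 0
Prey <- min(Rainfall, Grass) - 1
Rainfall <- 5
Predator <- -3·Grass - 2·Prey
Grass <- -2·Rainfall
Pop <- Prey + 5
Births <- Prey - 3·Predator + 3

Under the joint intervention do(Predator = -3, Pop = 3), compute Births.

The joint intervention fixes Predator = -3, Pop = 3, removing each variable's own equation.
Grass = -2·Rainfall  [with Rainfall=5]  = -10
Prey = min(Rainfall, Grass) - 1  [with Rainfall=5, Grass=-10]  = -11
Births = Prey - 3·Predator + 3  [with Prey=-11, Predator=-3]  = 1

1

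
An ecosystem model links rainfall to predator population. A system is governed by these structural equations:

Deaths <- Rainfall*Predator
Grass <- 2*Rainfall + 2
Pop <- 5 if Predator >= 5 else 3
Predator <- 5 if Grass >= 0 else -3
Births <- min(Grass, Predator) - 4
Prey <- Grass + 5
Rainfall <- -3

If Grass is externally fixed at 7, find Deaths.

-15

Under do(Grass=7), the mechanism Grass <- 2*Rainfall + 2 is discarded; Grass is fixed at 7.
Predator = 5 if Grass >= 0 else -3  [with Grass=7]  = 5
Deaths = Rainfall*Predator  [with Rainfall=-3, Predator=5]  = -15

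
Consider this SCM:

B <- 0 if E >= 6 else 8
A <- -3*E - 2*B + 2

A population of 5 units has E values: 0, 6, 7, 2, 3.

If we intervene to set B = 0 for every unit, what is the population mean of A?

-8.8

Every unit gets B=0 under the intervention. A values become 2, -16, -19, -4, -7; E[A|do(B=0)] = -8.8.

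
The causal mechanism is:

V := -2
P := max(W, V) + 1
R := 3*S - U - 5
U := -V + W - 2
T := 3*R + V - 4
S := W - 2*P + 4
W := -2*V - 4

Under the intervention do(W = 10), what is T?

-123

Under do(W=10), the mechanism W := -2*V - 4 is discarded; W is fixed at 10.
P = max(W, V) + 1  [with W=10, V=-2]  = 11
S = W - 2*P + 4  [with W=10, P=11]  = -8
U = -V + W - 2  [with V=-2, W=10]  = 10
R = 3*S - U - 5  [with S=-8, U=10]  = -39
T = 3*R + V - 4  [with R=-39, V=-2]  = -123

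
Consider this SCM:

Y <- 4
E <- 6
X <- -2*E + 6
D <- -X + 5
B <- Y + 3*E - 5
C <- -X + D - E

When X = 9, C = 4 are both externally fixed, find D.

-4

Setting X = 9, C = 4 by intervention discards those variables' equations.
D = -X + 5  [with X=9]  = -4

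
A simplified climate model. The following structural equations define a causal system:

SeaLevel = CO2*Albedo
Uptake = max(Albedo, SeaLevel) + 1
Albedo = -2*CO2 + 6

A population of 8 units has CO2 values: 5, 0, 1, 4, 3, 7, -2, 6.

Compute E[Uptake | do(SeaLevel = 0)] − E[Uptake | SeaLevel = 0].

do(SeaLevel=0) breaks SeaLevel's dependence on CO2. With SeaLevel=0 fixed, Uptake across the units is 1, 7, 5, 1, 1, 1, 11, 1, mean 3.5.
Conditioning on SeaLevel=0 selects the 2 unit(s) with CO2 ∈ {0, 3}. Their Uptake values: 7, 1. Mean = 4.
Difference = 3.5 − 4 = -0.5.

-0.5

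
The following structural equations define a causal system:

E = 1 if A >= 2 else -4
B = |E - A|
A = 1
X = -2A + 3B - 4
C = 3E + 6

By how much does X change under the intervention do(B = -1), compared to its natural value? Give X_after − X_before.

-18

The intervention breaks the incoming arrows to B: B = |E - A| no longer applies, and B = -1.
X = -2A + 3B - 4  [with A=1, B=-1]  = -9
Without intervention: E = 1 if A >= 2 else -4  [with A=1]  = -4; B = |E - A|  [with E=-4, A=1]  = 5; X = -2A + 3B - 4  [with A=1, B=5]  = 9.
Change = -9 − 9 = -18.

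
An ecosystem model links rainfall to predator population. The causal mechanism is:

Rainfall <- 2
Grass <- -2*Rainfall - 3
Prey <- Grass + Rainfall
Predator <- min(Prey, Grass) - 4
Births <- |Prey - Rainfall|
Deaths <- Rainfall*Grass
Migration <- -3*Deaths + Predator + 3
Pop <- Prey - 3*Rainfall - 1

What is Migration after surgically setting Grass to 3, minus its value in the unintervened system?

Under do(Grass=3), the mechanism Grass <- -2*Rainfall - 3 is discarded; Grass is fixed at 3.
Prey = Grass + Rainfall  [with Grass=3, Rainfall=2]  = 5
Predator = min(Prey, Grass) - 4  [with Prey=5, Grass=3]  = -1
Deaths = Rainfall*Grass  [with Rainfall=2, Grass=3]  = 6
Migration = -3*Deaths + Predator + 3  [with Deaths=6, Predator=-1]  = -16
Without intervention: Grass = -2*Rainfall - 3  [with Rainfall=2]  = -7; Prey = Grass + Rainfall  [with Grass=-7, Rainfall=2]  = -5; Predator = min(Prey, Grass) - 4  [with Prey=-5, Grass=-7]  = -11; Deaths = Rainfall*Grass  [with Rainfall=2, Grass=-7]  = -14; Migration = -3*Deaths + Predator + 3  [with Deaths=-14, Predator=-11]  = 34.
Change = -16 − 34 = -50.

-50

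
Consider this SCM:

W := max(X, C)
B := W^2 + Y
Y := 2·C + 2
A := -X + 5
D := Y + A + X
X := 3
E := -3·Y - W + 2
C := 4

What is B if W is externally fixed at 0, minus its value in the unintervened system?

do(W=0) replaces the equation W := max(X, C) with the constant W = 0.
Y = 2·C + 2  [with C=4]  = 10
B = W^2 + Y  [with W=0, Y=10]  = 10
Without intervention: Y = 2·C + 2  [with C=4]  = 10; W = max(X, C)  [with X=3, C=4]  = 4; B = W^2 + Y  [with W=4, Y=10]  = 26.
Change = 10 − 26 = -16.

-16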